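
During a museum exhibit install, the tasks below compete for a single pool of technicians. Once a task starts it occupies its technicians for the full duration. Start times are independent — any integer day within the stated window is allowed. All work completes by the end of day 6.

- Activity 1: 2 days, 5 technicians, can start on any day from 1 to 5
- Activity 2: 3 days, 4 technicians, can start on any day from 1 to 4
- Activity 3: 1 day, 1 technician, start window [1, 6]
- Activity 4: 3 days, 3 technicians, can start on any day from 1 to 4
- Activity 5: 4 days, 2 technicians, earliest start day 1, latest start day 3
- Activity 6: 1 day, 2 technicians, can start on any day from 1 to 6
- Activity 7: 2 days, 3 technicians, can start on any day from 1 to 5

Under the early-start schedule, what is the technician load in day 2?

17

At early start, day 2 has: Activity 1, Activity 2, Activity 4, Activity 5, Activity 7.
Demand: 5 + 4 + 3 + 2 + 3 = 17.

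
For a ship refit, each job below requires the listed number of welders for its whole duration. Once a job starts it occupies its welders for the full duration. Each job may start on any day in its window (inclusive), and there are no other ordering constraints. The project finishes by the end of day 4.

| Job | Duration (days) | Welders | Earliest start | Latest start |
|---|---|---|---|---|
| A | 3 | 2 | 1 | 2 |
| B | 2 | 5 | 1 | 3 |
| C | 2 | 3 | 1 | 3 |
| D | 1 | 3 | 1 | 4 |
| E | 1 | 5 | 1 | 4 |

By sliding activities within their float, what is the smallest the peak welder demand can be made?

8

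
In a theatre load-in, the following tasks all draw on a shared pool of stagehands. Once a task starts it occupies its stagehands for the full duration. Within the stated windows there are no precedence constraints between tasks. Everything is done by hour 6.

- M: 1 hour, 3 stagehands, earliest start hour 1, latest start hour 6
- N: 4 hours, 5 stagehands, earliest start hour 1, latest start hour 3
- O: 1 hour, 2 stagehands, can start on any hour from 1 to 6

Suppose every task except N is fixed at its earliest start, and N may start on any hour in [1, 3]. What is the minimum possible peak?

N@1: h1:10  h2:5  h3:5  h4:5  h5:0  h6:0 → peak 10
N@2: h1:5  h2:5  h3:5  h4:5  h5:5  h6:0 → peak 5
N@3: h1:5  h2:0  h3:5  h4:5  h5:5  h6:5 → peak 5
Best is N@2, peak 5.

5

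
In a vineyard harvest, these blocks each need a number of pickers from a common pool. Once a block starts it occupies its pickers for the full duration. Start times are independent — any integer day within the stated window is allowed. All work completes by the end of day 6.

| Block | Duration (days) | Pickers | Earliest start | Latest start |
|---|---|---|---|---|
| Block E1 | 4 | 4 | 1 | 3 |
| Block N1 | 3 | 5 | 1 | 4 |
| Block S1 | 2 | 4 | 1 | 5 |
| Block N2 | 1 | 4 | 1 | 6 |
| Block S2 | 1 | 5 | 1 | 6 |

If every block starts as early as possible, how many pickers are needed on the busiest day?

22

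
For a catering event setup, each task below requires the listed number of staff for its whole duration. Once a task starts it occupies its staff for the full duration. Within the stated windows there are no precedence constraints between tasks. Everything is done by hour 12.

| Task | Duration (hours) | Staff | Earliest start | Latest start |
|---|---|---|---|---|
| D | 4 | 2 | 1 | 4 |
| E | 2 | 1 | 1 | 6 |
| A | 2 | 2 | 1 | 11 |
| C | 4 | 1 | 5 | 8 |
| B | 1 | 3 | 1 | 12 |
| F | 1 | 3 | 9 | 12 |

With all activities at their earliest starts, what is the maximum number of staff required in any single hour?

Early-start schedule: D@1, E@1, A@1, C@5, B@1, F@9.
Load per hour: hour 1: 8, hour 2: 5, hour 3: 2, hour 4: 2, hour 5: 1, hour 6: 1, hour 7: 1, hour 8: 1, hour 9: 3, hour 10: 0, hour 11: 0, hour 12: 0.
Peak is 8.

8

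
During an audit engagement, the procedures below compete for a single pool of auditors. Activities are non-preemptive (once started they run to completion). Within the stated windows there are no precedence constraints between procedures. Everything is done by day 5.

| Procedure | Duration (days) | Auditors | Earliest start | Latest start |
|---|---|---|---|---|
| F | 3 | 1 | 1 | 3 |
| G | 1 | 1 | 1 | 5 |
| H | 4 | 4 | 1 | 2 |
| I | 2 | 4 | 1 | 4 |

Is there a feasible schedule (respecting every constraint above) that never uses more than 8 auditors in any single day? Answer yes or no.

Schedule F@1, G@1, H@1, I@4: d1:6  d2:5  d3:5  d4:8  d5:4 — peak 8 ≤ 8.

yes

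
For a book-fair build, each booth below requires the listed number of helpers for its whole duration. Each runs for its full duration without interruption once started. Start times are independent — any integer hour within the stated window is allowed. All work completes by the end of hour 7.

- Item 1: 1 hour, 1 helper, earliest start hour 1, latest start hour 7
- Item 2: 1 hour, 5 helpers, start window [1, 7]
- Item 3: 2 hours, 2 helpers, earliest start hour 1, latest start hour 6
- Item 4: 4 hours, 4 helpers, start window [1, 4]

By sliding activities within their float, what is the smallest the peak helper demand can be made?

Early-start (Item 1@1, Item 2@1, Item 3@1, Item 4@1) gives peak 12: h1:12  h2:6  h3:4  h4:4  h5:0  h6:0  h7:0.
Shift Item 2→3, Item 4→4.
Schedule Item 1@1, Item 2@3, Item 3@1, Item 4@4: h1:3  h2:2  h3:5  h4:4  h5:4  h6:4  h7:4 — peak 5.

5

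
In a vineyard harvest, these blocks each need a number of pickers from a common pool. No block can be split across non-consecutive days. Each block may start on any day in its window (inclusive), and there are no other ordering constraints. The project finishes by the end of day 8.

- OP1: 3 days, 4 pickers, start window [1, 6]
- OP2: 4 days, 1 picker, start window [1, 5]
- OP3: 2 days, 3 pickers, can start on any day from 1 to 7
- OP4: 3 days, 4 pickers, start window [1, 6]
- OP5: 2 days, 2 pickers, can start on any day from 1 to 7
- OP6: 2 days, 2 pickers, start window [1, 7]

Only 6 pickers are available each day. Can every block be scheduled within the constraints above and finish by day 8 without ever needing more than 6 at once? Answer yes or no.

Schedule OP1@1, OP2@1, OP3@4, OP4@6, OP5@4, OP6@6: d1:5  d2:5  d3:5  d4:6  d5:5  d6:6  d7:6  d8:4 — peak 6 ≤ 6.

yes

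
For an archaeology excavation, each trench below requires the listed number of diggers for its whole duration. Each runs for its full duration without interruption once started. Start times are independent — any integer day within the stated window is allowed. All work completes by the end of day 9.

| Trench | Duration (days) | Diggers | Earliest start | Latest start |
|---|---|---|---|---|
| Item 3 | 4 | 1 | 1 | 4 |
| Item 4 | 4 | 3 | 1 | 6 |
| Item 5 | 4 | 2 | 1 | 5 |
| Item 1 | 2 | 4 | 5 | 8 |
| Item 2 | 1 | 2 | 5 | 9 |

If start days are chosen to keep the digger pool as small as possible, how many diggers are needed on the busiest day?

6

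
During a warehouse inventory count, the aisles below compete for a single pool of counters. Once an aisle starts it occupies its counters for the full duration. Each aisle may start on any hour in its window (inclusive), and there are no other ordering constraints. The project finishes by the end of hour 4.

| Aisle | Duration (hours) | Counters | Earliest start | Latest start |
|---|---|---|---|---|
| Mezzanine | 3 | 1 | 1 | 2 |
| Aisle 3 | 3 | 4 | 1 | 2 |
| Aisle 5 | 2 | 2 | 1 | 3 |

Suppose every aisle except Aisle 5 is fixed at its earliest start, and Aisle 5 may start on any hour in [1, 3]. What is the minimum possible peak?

Aisle 5@1: h1:7  h2:7  h3:5  h4:0 → peak 7
Aisle 5@2: h1:5  h2:7  h3:7  h4:0 → peak 7
Aisle 5@3: h1:5  h2:5  h3:7  h4:2 → peak 7
Best is Aisle 5@1, peak 7.

7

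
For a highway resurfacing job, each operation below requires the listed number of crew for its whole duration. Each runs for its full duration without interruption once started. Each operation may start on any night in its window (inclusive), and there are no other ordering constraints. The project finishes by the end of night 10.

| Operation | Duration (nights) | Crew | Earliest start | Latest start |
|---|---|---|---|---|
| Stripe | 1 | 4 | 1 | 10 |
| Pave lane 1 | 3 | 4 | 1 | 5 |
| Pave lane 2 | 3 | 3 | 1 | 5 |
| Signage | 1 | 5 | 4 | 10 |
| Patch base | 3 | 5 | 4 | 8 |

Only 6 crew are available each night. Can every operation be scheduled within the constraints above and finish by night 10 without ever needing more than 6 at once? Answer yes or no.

no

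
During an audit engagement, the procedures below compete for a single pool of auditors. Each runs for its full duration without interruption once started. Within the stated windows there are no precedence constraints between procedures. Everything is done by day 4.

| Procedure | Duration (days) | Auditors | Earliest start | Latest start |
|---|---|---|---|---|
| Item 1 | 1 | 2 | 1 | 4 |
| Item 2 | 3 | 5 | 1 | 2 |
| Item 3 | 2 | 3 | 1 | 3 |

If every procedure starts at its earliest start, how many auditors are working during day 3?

5

At early start, day 3 has: Item 2.
Demand: 5 = 5.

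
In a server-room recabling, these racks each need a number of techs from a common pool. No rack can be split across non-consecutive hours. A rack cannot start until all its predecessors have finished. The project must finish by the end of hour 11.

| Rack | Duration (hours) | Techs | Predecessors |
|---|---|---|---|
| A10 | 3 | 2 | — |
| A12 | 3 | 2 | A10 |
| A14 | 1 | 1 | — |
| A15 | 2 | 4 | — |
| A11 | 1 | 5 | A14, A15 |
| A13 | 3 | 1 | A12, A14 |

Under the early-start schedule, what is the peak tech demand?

7

Early-start schedule: A10@1, A12@4, A14@1, A15@1, A11@3, A13@7.
Load per hour: hour 1: 7, hour 2: 6, hour 3: 7, hour 4: 2, hour 5: 2, hour 6: 2, hour 7: 1, hour 8: 1, hour 9: 1, hour 10: 0, hour 11: 0.
Peak is 7.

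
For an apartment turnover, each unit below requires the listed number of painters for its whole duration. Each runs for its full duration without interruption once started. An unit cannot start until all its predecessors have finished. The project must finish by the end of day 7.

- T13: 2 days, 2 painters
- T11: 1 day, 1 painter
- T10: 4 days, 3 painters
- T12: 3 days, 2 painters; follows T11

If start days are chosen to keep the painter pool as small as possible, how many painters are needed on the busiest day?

4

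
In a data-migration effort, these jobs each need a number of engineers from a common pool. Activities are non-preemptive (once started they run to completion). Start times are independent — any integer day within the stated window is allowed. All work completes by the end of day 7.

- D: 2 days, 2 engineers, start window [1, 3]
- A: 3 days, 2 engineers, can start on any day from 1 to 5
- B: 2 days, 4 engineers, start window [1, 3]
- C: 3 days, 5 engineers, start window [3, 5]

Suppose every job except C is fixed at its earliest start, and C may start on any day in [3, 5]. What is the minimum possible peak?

8

C@3: d1:8  d2:8  d3:7  d4:5  d5:5  d6:0  d7:0 → peak 8
C@4: d1:8  d2:8  d3:2  d4:5  d5:5  d6:5  d7:0 → peak 8
C@5: d1:8  d2:8  d3:2  d4:0  d5:5  d6:5  d7:5 → peak 8
Best is C@3, peak 8.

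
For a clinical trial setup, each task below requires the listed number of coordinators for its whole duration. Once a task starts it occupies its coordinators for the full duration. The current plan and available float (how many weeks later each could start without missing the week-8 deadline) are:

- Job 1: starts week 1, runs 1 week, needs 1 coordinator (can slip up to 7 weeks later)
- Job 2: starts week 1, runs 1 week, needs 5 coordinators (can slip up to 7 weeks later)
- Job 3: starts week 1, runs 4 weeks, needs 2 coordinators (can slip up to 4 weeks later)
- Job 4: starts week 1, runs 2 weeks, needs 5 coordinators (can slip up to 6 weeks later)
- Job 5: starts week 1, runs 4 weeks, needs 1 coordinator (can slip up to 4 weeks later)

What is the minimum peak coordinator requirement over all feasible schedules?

5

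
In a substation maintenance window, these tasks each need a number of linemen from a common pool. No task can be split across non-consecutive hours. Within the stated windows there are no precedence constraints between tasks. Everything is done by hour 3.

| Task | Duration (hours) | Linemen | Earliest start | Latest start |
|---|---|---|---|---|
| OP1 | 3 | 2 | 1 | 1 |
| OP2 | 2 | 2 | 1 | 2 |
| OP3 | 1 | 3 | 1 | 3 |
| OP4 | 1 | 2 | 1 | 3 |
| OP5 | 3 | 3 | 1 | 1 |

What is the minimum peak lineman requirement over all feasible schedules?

9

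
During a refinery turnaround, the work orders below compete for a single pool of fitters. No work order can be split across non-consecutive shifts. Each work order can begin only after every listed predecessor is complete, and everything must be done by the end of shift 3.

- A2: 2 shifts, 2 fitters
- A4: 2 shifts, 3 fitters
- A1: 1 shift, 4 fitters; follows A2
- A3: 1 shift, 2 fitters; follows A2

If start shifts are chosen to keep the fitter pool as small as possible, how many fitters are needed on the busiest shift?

6

Schedule A2@1, A4@1, A1@3, A3@3: s1:5  s2:5  s3:6 — peak 6.
Total fitter-shifts = 16 over 3 shifts ⇒ peak ≥ ⌈16/3⌉ = 6, so 6 is optimal.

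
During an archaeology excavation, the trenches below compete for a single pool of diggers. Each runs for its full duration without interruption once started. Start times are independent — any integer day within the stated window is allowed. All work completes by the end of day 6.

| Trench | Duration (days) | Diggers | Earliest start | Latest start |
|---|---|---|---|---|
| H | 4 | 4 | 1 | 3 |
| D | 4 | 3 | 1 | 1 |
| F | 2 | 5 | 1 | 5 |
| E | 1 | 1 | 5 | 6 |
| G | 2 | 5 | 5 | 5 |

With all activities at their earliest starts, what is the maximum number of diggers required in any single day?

Early-start schedule: H@1, D@1, F@1, E@5, G@5.
Load per day: day 1: 12, day 2: 12, day 3: 7, day 4: 7, day 5: 6, day 6: 5.
Peak is 12.

12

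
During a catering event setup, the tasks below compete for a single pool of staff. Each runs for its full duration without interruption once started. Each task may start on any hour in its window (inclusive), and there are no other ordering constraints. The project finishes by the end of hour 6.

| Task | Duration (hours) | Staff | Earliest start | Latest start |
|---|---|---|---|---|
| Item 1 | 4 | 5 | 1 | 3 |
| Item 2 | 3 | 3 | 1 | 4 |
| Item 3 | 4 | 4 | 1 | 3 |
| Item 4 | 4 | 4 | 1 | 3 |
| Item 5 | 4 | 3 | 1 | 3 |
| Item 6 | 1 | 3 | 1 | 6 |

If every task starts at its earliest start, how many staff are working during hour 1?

22

At early start, hour 1 has: Item 1, Item 2, Item 3, Item 4, Item 5, Item 6.
Demand: 5 + 3 + 4 + 4 + 3 + 3 = 22.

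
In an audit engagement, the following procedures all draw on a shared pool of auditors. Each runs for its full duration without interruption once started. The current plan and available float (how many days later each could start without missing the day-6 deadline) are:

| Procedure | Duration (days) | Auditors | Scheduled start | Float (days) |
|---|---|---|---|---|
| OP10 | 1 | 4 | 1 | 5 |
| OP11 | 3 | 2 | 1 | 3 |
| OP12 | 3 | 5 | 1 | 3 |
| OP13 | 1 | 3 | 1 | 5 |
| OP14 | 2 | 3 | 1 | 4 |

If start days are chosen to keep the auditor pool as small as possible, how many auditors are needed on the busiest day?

7

Early-start (OP10@1, OP11@1, OP12@1, OP13@1, OP14@1) gives peak 17: d1:17  d2:10  d3:7  d4:0  d5:0  d6:0.
Shift OP12→2, OP13→5, OP14→5.
Schedule OP10@1, OP11@1, OP12@2, OP13@5, OP14@5: d1:6  d2:7  d3:7  d4:5  d5:6  d6:3 — peak 7.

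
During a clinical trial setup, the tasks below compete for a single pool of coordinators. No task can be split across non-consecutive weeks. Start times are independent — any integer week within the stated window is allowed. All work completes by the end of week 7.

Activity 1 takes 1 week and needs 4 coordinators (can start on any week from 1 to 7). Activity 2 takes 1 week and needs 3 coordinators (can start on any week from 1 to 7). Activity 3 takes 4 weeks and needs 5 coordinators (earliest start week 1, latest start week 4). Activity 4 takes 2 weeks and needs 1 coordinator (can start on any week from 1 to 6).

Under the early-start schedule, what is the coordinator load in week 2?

At early start, week 2 has: Activity 3, Activity 4.
Demand: 5 + 1 = 6.

6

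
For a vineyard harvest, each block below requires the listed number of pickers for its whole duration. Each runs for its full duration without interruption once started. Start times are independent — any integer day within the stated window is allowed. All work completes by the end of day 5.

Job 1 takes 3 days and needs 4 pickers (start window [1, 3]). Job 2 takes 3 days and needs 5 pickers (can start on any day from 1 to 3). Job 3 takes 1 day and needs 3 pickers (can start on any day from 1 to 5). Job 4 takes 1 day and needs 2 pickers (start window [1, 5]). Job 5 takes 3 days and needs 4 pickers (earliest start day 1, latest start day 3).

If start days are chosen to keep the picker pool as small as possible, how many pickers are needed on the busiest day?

13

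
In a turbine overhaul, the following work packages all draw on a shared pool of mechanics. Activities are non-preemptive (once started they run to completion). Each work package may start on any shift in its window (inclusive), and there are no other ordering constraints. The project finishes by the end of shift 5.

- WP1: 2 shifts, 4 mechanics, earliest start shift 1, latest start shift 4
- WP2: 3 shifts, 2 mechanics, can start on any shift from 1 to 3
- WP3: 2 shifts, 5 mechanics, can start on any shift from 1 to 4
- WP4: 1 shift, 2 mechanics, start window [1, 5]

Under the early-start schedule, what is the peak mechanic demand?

Early-start schedule: WP1@1, WP2@1, WP3@1, WP4@1.
Load per shift: shift 1: 13, shift 2: 11, shift 3: 2, shift 4: 0, shift 5: 0.
Peak is 13.

13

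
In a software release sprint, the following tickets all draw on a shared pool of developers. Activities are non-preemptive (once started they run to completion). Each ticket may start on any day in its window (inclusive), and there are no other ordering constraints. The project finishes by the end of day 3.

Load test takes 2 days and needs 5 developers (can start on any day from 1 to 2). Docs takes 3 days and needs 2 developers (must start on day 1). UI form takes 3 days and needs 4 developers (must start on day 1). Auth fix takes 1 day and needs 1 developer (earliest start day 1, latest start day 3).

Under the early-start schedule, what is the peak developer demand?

12

Early-start schedule: Load test@1, Docs@1, UI form@1, Auth fix@1.
Load per day: day 1: 12, day 2: 11, day 3: 6.
Peak is 12.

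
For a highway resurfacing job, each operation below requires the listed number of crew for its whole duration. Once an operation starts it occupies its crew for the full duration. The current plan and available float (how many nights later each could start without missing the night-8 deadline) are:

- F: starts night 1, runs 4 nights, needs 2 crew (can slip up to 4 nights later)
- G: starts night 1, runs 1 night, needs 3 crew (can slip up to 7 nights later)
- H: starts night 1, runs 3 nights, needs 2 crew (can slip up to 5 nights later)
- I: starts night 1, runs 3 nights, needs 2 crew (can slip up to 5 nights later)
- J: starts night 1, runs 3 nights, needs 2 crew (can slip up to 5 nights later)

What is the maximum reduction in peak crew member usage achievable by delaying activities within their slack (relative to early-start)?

Early-start peak: n1:11  n2:8  n3:8  n4:2  n5:0  n6:0  n7:0  n8:0 ⇒ 11.
Leveled (F@1, G@5, H@1, I@6, J@6): n1:4  n2:4  n3:4  n4:2  n5:3  n6:4  n7:4  n8:4 ⇒ 4.
Reduction 11 − 4 = 7.

7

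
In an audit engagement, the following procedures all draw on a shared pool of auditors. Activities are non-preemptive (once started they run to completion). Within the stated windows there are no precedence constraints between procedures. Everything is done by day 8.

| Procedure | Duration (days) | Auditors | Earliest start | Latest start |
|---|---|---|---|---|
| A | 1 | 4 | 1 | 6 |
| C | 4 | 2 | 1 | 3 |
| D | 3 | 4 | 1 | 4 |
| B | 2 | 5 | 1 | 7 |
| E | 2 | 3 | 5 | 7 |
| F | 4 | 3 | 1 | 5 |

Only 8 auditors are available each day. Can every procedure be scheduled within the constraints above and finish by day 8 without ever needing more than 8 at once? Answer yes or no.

Schedule A@1, C@1, D@4, B@2, E@7, F@5: d1:6  d2:7  d3:7  d4:6  d5:7  d6:7  d7:6  d8:6 — peak 7 ≤ 8.

yes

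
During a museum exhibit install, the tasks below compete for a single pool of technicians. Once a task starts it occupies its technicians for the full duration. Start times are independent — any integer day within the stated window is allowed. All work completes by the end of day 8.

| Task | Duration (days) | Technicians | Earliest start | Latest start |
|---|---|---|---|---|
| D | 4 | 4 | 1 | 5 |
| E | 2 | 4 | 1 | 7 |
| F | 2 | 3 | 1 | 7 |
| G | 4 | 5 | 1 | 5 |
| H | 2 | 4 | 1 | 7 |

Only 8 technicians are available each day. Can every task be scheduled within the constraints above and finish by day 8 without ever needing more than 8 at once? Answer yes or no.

Schedule D@1, E@1, F@5, G@5, H@3: d1:8  d2:8  d3:8  d4:8  d5:8  d6:8  d7:5  d8:5 — peak 8 ≤ 8.

yes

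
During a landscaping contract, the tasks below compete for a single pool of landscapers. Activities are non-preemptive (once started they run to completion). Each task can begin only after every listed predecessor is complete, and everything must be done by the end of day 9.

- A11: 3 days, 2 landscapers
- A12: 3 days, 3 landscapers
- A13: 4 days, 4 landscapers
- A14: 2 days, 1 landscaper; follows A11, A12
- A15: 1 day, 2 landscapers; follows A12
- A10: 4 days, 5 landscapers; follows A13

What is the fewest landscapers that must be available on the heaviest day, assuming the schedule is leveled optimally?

7

Early-start (A11@1, A12@1, A13@1, A14@4, A15@4, A10@5) gives peak 9: d1:9  d2:9  d3:9  d4:7  d5:6  d6:5  d7:5  d8:5  d9:0.
Shift A11→4, A14→7, A15→5, A10→6.
Schedule A11@4, A12@1, A13@1, A14@7, A15@5, A10@6: d1:7  d2:7  d3:7  d4:6  d5:4  d6:7  d7:6  d8:6  d9:5 — peak 7.
Total landscaper-days = 55 over 9 days ⇒ peak ≥ ⌈55/9⌉ = 7, so 7 is optimal.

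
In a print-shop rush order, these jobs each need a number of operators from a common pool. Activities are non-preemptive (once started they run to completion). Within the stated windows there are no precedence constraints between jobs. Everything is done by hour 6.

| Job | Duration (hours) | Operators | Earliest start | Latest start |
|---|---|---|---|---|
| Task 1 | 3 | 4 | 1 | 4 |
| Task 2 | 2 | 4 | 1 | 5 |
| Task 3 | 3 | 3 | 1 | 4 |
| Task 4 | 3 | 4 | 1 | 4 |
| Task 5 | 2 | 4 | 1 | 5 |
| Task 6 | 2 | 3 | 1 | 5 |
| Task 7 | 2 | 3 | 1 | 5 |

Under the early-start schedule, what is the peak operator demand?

25

Early-start schedule: Task 1@1, Task 2@1, Task 3@1, Task 4@1, Task 5@1, Task 6@1, Task 7@1.
Load per hour: hour 1: 25, hour 2: 25, hour 3: 11, hour 4: 0, hour 5: 0, hour 6: 0.
Peak is 25.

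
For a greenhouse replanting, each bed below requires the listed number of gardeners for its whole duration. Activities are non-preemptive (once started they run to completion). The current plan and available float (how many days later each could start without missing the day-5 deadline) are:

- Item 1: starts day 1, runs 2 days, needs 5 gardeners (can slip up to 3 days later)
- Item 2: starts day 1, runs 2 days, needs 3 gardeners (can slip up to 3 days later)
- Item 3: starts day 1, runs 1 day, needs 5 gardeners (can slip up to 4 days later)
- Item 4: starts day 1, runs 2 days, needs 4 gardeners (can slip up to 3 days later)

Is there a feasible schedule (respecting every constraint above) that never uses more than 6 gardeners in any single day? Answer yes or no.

The minimum achievable peak is 7; 6 < 7, so no feasible schedule stays within the cap.

no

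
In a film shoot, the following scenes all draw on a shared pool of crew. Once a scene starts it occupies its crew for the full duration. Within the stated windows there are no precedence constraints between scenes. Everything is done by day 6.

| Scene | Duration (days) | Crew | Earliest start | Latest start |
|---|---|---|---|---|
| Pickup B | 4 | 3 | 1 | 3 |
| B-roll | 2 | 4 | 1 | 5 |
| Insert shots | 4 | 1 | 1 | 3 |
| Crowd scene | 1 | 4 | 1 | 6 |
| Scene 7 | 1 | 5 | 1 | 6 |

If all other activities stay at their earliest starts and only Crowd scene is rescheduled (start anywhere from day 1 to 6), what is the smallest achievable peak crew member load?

13

Crowd scene@1: d1:17  d2:8  d3:4  d4:4  d5:0  d6:0 → peak 17
Crowd scene@2: d1:13  d2:12  d3:4  d4:4  d5:0  d6:0 → peak 13
Crowd scene@3: d1:13  d2:8  d3:8  d4:4  d5:0  d6:0 → peak 13
Crowd scene@4: d1:13  d2:8  d3:4  d4:8  d5:0  d6:0 → peak 13
Crowd scene@5: d1:13  d2:8  d3:4  d4:4  d5:4  d6:0 → peak 13
Crowd scene@6: d1:13  d2:8  d3:4  d4:4  d5:0  d6:4 → peak 13
Best is Crowd scene@2, peak 13.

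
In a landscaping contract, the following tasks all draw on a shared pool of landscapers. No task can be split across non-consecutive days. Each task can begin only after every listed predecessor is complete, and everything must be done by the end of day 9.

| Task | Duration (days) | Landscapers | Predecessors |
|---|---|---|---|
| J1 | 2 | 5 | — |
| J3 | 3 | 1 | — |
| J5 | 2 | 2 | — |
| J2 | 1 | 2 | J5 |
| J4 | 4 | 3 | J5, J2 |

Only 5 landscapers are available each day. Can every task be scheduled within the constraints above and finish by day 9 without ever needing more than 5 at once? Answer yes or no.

yes

Schedule J1@1, J3@3, J5@3, J2@5, J4@6: d1:5  d2:5  d3:3  d4:3  d5:3  d6:3  d7:3  d8:3  d9:3 — peak 5 ≤ 5.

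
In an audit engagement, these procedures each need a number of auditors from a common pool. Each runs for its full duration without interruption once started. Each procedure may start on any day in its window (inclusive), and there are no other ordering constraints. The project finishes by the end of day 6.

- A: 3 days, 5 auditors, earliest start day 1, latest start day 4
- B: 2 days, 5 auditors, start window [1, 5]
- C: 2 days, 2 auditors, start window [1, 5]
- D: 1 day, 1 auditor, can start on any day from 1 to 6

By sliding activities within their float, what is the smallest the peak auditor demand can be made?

7

Early-start (A@1, B@1, C@1, D@1) gives peak 13: d1:13  d2:12  d3:5  d4:0  d5:0  d6:0.
Shift B→4, D→3.
Schedule A@1, B@4, C@1, D@3: d1:7  d2:7  d3:6  d4:5  d5:5  d6:0 — peak 7.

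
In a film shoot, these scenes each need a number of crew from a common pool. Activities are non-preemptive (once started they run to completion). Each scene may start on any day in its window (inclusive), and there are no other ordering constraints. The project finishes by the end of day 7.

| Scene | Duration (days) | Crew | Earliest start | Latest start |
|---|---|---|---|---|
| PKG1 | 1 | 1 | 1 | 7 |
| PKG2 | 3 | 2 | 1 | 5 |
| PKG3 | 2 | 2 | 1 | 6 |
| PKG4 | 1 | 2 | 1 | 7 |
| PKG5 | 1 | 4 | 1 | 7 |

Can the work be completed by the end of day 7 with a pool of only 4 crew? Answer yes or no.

Schedule PKG1@1, PKG2@1, PKG3@2, PKG4@4, PKG5@5: d1:3  d2:4  d3:4  d4:2  d5:4  d6:0  d7:0 — peak 4 ≤ 4.

yes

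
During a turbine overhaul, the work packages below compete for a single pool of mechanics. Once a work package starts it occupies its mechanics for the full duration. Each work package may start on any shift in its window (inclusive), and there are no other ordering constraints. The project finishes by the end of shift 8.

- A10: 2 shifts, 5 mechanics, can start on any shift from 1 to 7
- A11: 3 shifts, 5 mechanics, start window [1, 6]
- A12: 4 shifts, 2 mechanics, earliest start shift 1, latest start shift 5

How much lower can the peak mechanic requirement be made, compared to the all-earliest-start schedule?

5

Early-start peak: s1:12  s2:12  s3:7  s4:2  s5:0  s6:0  s7:0  s8:0 ⇒ 12.
Leveled (A10@1, A11@3, A12@1): s1:7  s2:7  s3:7  s4:7  s5:5  s6:0  s7:0  s8:0 ⇒ 7.
Reduction 12 − 7 = 5.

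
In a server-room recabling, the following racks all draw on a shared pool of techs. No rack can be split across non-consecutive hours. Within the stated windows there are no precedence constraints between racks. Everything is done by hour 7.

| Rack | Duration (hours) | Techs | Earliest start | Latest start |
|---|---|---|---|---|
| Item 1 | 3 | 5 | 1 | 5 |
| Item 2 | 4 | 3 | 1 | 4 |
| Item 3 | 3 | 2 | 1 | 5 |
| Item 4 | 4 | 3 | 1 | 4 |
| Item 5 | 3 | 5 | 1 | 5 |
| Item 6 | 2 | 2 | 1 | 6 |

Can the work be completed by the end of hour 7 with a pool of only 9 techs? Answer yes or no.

Total tech-hours = 64; over 7 hours the average is 64/7 > 9, so some hour must exceed 9.

no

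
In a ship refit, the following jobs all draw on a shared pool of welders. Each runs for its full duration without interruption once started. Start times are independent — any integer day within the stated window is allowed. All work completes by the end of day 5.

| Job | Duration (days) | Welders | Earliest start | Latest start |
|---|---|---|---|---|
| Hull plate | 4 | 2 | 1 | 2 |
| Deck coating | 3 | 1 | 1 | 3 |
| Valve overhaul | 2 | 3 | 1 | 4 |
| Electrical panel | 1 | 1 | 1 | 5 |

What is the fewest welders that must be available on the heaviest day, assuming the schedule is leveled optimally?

Early-start (Hull plate@1, Deck coating@1, Valve overhaul@1, Electrical panel@1) gives peak 7: d1:7  d2:6  d3:3  d4:2  d5:0.
Shift Valve overhaul→4.
Schedule Hull plate@1, Deck coating@1, Valve overhaul@4, Electrical panel@1: d1:4  d2:3  d3:3  d4:5  d5:3 — peak 5.

5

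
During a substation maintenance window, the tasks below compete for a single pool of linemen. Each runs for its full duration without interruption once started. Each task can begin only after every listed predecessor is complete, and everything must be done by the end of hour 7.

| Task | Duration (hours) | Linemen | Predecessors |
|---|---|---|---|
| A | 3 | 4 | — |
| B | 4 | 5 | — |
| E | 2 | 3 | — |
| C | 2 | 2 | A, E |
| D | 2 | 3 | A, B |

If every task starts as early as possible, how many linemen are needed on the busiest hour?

12

Early-start schedule: A@1, B@1, E@1, C@4, D@5.
Load per hour: hour 1: 12, hour 2: 12, hour 3: 9, hour 4: 7, hour 5: 5, hour 6: 3, hour 7: 0.
Peak is 12.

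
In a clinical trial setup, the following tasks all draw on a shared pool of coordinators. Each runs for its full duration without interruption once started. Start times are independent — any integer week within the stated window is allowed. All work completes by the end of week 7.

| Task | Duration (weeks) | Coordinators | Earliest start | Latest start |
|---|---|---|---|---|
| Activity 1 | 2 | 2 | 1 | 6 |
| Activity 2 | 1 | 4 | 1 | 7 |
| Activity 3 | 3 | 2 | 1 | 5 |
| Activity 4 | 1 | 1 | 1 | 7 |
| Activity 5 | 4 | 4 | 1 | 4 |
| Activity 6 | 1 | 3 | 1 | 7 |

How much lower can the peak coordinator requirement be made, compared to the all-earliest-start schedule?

Early-start peak: w1:16  w2:8  w3:6  w4:4  w5:0  w6:0  w7:0 ⇒ 16.
Leveled (Activity 1@1, Activity 2@1, Activity 3@2, Activity 4@2, Activity 5@3, Activity 6@7): w1:6  w2:5  w3:6  w4:6  w5:4  w6:4  w7:3 ⇒ 6.
Reduction 16 − 6 = 10.

10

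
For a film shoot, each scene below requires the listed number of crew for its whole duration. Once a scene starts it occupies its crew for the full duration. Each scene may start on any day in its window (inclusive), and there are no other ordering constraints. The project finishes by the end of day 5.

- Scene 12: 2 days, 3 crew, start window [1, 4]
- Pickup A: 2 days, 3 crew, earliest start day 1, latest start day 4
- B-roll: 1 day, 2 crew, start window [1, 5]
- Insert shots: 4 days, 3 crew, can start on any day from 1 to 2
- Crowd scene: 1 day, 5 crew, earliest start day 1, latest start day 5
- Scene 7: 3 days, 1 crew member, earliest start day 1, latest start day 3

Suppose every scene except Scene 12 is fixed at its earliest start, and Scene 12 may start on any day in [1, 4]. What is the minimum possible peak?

Scene 12@1: d1:17  d2:10  d3:4  d4:3  d5:0 → peak 17
Scene 12@2: d1:14  d2:10  d3:7  d4:3  d5:0 → peak 14
Scene 12@3: d1:14  d2:7  d3:7  d4:6  d5:0 → peak 14
Scene 12@4: d1:14  d2:7  d3:4  d4:6  d5:3 → peak 14
Best is Scene 12@2, peak 14.

14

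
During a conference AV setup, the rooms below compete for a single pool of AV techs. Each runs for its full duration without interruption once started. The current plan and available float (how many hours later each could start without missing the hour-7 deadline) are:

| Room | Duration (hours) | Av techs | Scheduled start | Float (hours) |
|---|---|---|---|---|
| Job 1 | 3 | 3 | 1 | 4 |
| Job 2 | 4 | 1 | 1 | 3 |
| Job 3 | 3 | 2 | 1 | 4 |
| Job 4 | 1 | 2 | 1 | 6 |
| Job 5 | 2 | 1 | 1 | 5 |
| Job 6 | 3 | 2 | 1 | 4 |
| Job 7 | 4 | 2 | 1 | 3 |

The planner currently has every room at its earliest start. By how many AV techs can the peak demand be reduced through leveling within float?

Early-start peak: h1:13  h2:11  h3:10  h4:3  h5:0  h6:0  h7:0 ⇒ 13.
Leveled (Job 1@1, Job 2@1, Job 3@1, Job 4@4, Job 5@4, Job 6@5, Job 7@4): h1:6  h2:6  h3:6  h4:6  h5:5  h6:4  h7:4 ⇒ 6.
Reduction 13 − 6 = 7.

7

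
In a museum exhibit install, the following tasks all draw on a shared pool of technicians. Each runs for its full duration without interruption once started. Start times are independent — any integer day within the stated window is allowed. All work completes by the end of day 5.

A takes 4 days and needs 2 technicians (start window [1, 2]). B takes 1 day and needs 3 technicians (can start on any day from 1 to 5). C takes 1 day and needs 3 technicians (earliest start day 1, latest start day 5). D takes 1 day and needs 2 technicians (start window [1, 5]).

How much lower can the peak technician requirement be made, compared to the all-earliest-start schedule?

Early-start peak: d1:10  d2:2  d3:2  d4:2  d5:0 ⇒ 10.
Leveled (A@1, B@1, C@2, D@3): d1:5  d2:5  d3:4  d4:2  d5:0 ⇒ 5.
Reduction 10 − 5 = 5.

5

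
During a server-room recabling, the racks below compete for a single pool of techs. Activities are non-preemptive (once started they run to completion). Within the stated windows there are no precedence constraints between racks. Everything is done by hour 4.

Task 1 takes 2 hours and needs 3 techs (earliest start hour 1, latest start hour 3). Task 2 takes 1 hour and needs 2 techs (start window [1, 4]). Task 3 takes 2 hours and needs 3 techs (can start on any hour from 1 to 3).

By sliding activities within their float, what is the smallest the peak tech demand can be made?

5

Early-start (Task 1@1, Task 2@1, Task 3@1) gives peak 8: h1:8  h2:6  h3:0  h4:0.
Shift Task 3→3.
Schedule Task 1@1, Task 2@1, Task 3@3: h1:5  h2:3  h3:3  h4:3 — peak 5.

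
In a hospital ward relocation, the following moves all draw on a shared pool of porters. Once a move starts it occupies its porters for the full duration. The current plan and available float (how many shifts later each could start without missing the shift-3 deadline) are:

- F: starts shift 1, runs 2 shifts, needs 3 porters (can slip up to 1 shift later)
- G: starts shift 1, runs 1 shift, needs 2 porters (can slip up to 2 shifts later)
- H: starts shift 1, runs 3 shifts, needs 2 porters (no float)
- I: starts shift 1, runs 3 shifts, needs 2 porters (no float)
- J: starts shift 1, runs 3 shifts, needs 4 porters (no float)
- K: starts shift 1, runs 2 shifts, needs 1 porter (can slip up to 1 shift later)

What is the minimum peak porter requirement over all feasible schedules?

12

Early-start (F@1, G@1, H@1, I@1, J@1, K@1) gives peak 14: s1:14  s2:12  s3:8.
Shift G→3.
Schedule F@1, G@3, H@1, I@1, J@1, K@1: s1:12  s2:12  s3:10 — peak 12.
Total porter-shifts = 34 over 3 shifts ⇒ peak ≥ ⌈34/3⌉ = 12, so 12 is optimal.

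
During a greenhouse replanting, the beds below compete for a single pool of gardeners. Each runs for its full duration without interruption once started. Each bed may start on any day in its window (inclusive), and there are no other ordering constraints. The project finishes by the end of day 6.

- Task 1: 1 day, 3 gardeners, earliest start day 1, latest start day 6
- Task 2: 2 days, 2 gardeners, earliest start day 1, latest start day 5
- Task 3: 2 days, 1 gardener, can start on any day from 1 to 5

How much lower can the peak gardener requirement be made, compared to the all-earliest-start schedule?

Early-start peak: d1:6  d2:3  d3:0  d4:0  d5:0  d6:0 ⇒ 6.
Leveled (Task 1@1, Task 2@2, Task 3@2): d1:3  d2:3  d3:3  d4:0  d5:0  d6:0 ⇒ 3.
Reduction 6 − 3 = 3.

3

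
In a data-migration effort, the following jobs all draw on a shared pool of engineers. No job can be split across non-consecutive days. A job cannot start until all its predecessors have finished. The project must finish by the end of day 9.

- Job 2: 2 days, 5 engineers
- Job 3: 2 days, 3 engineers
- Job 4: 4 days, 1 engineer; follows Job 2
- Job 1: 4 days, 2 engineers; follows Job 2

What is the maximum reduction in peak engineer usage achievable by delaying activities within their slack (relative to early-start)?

Early-start peak: d1:8  d2:8  d3:3  d4:3  d5:3  d6:3  d7:0  d8:0  d9:0 ⇒ 8.
Leveled (Job 2@1, Job 3@3, Job 4@3, Job 1@5): d1:5  d2:5  d3:4  d4:4  d5:3  d6:3  d7:2  d8:2  d9:0 ⇒ 5.
Reduction 8 − 5 = 3.

3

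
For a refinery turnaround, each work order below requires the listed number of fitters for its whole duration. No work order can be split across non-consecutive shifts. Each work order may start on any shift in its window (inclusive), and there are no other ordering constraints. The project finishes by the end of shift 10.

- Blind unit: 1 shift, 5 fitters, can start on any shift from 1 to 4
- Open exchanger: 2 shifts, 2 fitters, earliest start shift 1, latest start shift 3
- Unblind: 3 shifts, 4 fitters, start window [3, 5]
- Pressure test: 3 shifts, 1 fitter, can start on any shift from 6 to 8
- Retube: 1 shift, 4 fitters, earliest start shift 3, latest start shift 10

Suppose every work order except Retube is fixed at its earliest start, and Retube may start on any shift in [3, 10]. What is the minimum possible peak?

7

Retube@3: s1:7  s2:2  s3:8  s4:4  s5:4  s6:1  s7:1  s8:1  s9:0  s10:0 → peak 8
Retube@4: s1:7  s2:2  s3:4  s4:8  s5:4  s6:1  s7:1  s8:1  s9:0  s10:0 → peak 8
Retube@5: s1:7  s2:2  s3:4  s4:4  s5:8  s6:1  s7:1  s8:1  s9:0  s10:0 → peak 8
Retube@6: s1:7  s2:2  s3:4  s4:4  s5:4  s6:5  s7:1  s8:1  s9:0  s10:0 → peak 7
Retube@7: s1:7  s2:2  s3:4  s4:4  s5:4  s6:1  s7:5  s8:1  s9:0  s10:0 → peak 7
Retube@8: s1:7  s2:2  s3:4  s4:4  s5:4  s6:1  s7:1  s8:5  s9:0  s10:0 → peak 7
Retube@9: s1:7  s2:2  s3:4  s4:4  s5:4  s6:1  s7:1  s8:1  s9:4  s10:0 → peak 7
Retube@10: s1:7  s2:2  s3:4  s4:4  s5:4  s6:1  s7:1  s8:1  s9:0  s10:4 → peak 7
Best is Retube@6, peak 7.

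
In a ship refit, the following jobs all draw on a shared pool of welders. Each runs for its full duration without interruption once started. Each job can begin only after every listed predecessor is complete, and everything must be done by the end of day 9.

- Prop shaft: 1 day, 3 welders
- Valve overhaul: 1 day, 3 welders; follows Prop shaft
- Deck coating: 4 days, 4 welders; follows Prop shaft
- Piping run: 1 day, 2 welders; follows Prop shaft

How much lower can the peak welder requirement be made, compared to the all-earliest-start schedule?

5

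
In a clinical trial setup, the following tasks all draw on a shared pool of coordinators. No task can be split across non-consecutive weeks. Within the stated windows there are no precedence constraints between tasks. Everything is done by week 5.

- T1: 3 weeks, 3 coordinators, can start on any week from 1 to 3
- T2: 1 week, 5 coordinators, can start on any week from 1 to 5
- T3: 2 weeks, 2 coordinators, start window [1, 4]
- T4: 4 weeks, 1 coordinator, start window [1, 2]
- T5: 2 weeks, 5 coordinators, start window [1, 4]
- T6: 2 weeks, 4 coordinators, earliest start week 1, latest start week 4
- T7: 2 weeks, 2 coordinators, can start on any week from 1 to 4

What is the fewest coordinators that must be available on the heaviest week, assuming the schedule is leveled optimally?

9

Early-start (T1@1, T2@1, T3@1, T4@1, T5@1, T6@1, T7@1) gives peak 22: w1:22  w2:17  w3:4  w4:1  w5:0.
Shift T3→4, T5→2, T6→4, T7→4.
Schedule T1@1, T2@1, T3@4, T4@1, T5@2, T6@4, T7@4: w1:9  w2:9  w3:9  w4:9  w5:8 — peak 9.
Total coordinator-weeks = 44 over 5 weeks ⇒ peak ≥ ⌈44/5⌉ = 9, so 9 is optimal.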